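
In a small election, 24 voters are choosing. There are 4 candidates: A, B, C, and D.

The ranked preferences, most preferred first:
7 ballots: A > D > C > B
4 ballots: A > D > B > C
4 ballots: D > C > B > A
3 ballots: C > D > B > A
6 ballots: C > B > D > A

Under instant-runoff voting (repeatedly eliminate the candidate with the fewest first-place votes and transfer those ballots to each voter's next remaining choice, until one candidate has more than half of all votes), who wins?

Round 1: A 11, B 0, C 9, D 4. B eliminated.
Round 2: A 11, C 9, D 4. D eliminated.
Round 3: A 11, C 13. C has a majority (≥13).

C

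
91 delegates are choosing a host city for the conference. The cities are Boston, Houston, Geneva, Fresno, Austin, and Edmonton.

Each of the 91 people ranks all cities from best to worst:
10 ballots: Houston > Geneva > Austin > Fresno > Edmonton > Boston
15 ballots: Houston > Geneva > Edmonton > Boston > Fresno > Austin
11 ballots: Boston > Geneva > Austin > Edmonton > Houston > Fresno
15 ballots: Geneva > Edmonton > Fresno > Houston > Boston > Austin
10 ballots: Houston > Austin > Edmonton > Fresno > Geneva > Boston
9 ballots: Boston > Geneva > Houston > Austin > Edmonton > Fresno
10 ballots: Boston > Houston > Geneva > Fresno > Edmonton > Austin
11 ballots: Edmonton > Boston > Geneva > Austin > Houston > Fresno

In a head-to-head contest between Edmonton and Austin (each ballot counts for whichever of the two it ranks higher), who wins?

Edmonton

Edmonton is ranked above Austin on 51 ballots; Austin above Edmonton on 40.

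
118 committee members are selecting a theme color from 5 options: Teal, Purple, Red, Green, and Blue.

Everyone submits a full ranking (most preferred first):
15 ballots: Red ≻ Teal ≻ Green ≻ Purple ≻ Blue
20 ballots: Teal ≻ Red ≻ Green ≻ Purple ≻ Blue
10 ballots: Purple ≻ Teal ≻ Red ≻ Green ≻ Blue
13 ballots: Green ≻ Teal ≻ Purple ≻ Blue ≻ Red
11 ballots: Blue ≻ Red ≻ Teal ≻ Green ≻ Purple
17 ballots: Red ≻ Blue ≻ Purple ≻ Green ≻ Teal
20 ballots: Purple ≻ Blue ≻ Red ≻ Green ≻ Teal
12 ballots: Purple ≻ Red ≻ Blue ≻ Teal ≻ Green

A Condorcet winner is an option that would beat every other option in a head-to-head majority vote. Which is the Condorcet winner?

Red vs Teal: 75–43
Red vs Purple: 63–55
Red vs Green: 105–13
Red vs Blue: 74–44
Red beats every other option.

Red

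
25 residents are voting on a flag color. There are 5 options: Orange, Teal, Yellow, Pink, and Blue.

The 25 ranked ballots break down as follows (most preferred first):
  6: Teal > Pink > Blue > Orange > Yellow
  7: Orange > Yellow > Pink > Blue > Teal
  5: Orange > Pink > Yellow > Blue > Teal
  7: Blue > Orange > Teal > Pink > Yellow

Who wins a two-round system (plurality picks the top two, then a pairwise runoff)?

Blue

Round 1 first-place votes: Orange 12, Teal 6, Yellow 0, Pink 0, Blue 7. Orange and Blue advance.
Runoff: Orange is ranked above Blue on 12 ballots, Blue above Orange on 13.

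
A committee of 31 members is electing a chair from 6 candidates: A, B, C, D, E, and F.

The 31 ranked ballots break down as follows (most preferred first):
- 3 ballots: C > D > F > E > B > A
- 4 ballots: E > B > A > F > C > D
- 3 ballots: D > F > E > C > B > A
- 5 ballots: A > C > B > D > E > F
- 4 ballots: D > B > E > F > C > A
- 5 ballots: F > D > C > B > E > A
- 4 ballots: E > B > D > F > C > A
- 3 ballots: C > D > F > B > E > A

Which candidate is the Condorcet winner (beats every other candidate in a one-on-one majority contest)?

D vs A: 22–9
D vs B: 18–13
D vs C: 16–15
D vs E: 23–8
D vs F: 22–9
D beats every other candidate.

D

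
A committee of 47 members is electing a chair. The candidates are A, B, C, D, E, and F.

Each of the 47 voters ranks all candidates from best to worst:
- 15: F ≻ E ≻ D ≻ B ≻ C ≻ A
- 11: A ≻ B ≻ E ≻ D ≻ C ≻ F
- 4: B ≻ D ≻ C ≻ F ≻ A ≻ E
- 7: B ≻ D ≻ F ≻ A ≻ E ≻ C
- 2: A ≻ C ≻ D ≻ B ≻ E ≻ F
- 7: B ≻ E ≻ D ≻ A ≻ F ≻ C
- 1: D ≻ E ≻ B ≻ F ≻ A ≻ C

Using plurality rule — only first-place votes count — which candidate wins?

B

First-place votes: A 13, B 18, C 0, D 1, E 0, F 15.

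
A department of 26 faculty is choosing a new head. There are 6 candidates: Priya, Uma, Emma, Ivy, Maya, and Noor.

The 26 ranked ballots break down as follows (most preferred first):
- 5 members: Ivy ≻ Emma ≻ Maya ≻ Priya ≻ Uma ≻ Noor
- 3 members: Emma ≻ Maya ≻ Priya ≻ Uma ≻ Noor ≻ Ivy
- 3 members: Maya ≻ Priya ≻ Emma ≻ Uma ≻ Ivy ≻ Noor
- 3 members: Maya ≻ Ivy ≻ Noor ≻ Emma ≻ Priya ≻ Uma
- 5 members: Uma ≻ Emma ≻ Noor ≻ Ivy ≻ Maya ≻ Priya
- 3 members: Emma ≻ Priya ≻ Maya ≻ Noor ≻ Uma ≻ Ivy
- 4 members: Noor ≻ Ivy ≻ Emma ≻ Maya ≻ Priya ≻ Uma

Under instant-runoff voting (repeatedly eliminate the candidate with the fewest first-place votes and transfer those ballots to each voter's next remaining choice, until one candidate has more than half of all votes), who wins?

Emma

Round 1: Priya 0, Uma 5, Emma 6, Ivy 5, Maya 6, Noor 4. Priya eliminated.
Round 2: Uma 5, Emma 6, Ivy 5, Maya 6, Noor 4. Noor eliminated.
Round 3: Uma 5, Emma 6, Ivy 9, Maya 6. Uma eliminated.
Round 4: Emma 11, Ivy 9, Maya 6. Maya eliminated.
Round 5: Emma 14, Ivy 12. Emma has a majority (≥14).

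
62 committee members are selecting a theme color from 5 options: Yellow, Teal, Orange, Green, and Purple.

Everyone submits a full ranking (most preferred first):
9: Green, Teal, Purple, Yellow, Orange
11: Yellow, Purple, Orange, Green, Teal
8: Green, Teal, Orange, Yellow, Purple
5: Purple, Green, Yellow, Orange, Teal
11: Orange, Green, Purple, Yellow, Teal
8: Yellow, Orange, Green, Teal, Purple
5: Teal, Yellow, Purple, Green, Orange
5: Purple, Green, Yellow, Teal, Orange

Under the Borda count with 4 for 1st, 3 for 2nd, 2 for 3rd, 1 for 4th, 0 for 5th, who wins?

Yellow: 9×1 + 11×4 + 8×1 + 5×2 + 11×1 + 8×4 + 5×3 + 5×2 = 139
Teal: 9×3 + 11×0 + 8×3 + 5×0 + 11×0 + 8×1 + 5×4 + 5×1 = 84
Orange: 9×0 + 11×2 + 8×2 + 5×1 + 11×4 + 8×3 + 5×0 + 5×0 = 111
Green: 9×4 + 11×1 + 8×4 + 5×3 + 11×3 + 8×2 + 5×1 + 5×3 = 163
Purple: 9×2 + 11×3 + 8×0 + 5×4 + 11×2 + 8×0 + 5×2 + 5×4 = 123

Green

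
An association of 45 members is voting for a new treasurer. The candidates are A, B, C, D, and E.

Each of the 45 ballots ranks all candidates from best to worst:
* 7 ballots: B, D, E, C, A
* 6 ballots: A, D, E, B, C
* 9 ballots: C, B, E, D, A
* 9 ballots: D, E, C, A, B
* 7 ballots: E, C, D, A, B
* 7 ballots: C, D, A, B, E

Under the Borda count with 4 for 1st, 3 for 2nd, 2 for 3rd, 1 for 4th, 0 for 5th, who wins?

A: 7×0 + 6×4 + 9×0 + 9×1 + 7×1 + 7×2 = 54
B: 7×4 + 6×1 + 9×3 + 9×0 + 7×0 + 7×1 = 68
C: 7×1 + 6×0 + 9×4 + 9×2 + 7×3 + 7×4 = 110
D: 7×3 + 6×3 + 9×1 + 9×4 + 7×2 + 7×3 = 119
E: 7×2 + 6×2 + 9×2 + 9×3 + 7×4 + 7×0 = 99

D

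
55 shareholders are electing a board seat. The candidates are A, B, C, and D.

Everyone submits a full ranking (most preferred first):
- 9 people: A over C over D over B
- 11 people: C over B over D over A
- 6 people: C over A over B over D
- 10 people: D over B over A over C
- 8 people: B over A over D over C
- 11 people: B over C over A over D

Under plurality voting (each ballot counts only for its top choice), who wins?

First-place votes: A 9, B 19, C 17, D 10.

B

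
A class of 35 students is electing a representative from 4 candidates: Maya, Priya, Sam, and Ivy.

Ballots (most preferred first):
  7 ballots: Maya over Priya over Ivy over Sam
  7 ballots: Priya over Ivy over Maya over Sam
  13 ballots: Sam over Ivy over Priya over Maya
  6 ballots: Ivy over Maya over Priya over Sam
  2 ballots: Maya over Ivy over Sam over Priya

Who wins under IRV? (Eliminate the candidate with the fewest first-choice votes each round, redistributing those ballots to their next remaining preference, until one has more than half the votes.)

Round 1: Maya 9, Priya 7, Sam 13, Ivy 6. Ivy eliminated.
Round 2: Maya 15, Priya 7, Sam 13. Priya eliminated.
Round 3: Maya 22, Sam 13. Maya has a majority (≥18).

Maya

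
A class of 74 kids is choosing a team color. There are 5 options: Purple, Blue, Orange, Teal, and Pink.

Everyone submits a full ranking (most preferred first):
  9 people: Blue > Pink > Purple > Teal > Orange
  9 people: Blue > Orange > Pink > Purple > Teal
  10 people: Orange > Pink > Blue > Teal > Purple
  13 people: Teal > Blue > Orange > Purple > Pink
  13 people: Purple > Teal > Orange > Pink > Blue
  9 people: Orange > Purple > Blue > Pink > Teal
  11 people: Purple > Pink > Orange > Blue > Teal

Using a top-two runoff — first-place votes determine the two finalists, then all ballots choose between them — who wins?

Orange

Round 1 first-place votes: Purple 24, Blue 18, Orange 19, Teal 13, Pink 0. Purple and Orange advance.
Runoff: Purple is ranked above Orange on 33 ballots, Orange above Purple on 41.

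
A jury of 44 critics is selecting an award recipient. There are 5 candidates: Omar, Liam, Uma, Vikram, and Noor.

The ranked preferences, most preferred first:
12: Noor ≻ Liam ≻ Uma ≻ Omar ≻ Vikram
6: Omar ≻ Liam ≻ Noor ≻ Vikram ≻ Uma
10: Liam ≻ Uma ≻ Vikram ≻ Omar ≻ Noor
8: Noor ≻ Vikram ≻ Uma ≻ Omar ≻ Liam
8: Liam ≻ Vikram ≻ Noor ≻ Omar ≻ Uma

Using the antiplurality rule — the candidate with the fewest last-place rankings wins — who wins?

Last-place votes: Omar 0, Liam 8, Uma 14, Vikram 12, Noor 10.

Omar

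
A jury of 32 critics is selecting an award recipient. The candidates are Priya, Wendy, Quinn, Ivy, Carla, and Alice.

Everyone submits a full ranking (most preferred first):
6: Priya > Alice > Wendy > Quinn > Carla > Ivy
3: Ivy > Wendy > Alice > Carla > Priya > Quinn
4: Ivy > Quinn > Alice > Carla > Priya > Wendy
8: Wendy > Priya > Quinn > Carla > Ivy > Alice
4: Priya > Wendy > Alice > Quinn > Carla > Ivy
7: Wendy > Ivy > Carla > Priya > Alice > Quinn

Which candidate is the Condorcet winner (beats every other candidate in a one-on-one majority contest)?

Wendy vs Priya: 18–14
Wendy vs Quinn: 28–4
Wendy vs Ivy: 25–7
Wendy vs Carla: 28–4
Wendy vs Alice: 22–10
Wendy beats every other candidate.

Wendy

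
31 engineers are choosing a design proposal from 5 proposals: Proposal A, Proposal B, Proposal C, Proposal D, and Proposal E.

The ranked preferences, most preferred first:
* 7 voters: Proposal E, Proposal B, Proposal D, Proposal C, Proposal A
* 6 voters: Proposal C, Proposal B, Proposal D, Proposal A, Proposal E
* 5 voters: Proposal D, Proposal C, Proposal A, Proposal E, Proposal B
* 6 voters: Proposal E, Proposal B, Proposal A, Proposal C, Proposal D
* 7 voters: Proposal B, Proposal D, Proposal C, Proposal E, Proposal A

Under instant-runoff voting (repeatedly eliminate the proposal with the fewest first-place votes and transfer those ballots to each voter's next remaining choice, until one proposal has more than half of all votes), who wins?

Round 1: Proposal A 0, Proposal B 7, Proposal C 6, Proposal D 5, Proposal E 13. Proposal A eliminated.
Round 2: Proposal B 7, Proposal C 6, Proposal D 5, Proposal E 13. Proposal D eliminated.
Round 3: Proposal B 7, Proposal C 11, Proposal E 13. Proposal B eliminated.
Round 4: Proposal C 18, Proposal E 13. Proposal C has a majority (≥16).

Proposal C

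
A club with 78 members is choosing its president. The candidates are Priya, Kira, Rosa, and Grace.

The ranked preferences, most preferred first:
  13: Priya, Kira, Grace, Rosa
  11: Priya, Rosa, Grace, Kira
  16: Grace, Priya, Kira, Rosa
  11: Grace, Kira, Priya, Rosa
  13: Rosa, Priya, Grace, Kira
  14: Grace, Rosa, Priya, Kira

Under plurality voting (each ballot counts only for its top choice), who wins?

Grace

First-place votes: Priya 24, Kira 0, Rosa 13, Grace 41.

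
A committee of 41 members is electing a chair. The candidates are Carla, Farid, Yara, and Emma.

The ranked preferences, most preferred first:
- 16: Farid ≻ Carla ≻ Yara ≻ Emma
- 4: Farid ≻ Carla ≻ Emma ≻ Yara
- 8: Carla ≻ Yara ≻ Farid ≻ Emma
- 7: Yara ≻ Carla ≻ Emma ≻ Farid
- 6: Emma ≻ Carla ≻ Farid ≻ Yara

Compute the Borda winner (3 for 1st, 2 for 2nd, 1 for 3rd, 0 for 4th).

Carla

Carla: 16×2 + 4×2 + 8×3 + 7×2 + 6×2 = 90
Farid: 16×3 + 4×3 + 8×1 + 7×0 + 6×1 = 74
Yara: 16×1 + 4×0 + 8×2 + 7×3 + 6×0 = 53
Emma: 16×0 + 4×1 + 8×0 + 7×1 + 6×3 = 29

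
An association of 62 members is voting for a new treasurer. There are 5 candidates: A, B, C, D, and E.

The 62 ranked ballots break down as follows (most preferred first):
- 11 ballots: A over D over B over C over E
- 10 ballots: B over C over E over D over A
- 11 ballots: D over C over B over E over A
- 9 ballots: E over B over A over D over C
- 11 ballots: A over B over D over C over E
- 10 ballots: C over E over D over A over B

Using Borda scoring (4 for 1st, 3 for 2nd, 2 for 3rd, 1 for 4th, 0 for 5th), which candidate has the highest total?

A: 11×4 + 10×0 + 11×0 + 9×2 + 11×4 + 10×1 = 116
B: 11×2 + 10×4 + 11×2 + 9×3 + 11×3 + 10×0 = 144
C: 11×1 + 10×3 + 11×3 + 9×0 + 11×1 + 10×4 = 125
D: 11×3 + 10×1 + 11×4 + 9×1 + 11×2 + 10×2 = 138
E: 11×0 + 10×2 + 11×1 + 9×4 + 11×0 + 10×3 = 97

B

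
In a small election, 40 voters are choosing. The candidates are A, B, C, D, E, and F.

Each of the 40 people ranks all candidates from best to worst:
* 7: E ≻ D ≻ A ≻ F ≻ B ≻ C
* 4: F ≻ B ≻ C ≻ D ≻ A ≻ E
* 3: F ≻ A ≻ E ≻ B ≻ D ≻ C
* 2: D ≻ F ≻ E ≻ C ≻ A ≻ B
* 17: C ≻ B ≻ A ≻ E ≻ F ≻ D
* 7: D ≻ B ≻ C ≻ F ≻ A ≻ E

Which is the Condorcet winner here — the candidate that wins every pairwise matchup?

B

B vs A: 28–12
B vs C: 21–19
B vs D: 24–16
B vs E: 28–12
B vs F: 24–16
B beats every other candidate.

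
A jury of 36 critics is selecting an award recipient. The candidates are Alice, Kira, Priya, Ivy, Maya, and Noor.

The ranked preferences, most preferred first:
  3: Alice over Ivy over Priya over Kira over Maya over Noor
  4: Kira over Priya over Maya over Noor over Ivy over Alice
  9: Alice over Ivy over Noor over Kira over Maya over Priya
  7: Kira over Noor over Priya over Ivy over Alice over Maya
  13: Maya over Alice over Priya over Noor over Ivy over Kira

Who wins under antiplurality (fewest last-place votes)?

Ivy

Last-place votes: Alice 4, Kira 13, Priya 9, Ivy 0, Maya 7, Noor 3.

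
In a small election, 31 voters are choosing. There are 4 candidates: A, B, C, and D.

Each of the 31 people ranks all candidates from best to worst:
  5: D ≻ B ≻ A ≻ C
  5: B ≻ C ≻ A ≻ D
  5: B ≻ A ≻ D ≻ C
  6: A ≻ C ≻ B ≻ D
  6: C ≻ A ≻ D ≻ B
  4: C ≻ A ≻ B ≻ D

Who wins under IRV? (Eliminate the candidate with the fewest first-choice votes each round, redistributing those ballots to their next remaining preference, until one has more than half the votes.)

C

Round 1: A 6, B 10, C 10, D 5. D eliminated.
Round 2: A 6, B 15, C 10. A eliminated.
Round 3: B 15, C 16. C has a majority (≥16).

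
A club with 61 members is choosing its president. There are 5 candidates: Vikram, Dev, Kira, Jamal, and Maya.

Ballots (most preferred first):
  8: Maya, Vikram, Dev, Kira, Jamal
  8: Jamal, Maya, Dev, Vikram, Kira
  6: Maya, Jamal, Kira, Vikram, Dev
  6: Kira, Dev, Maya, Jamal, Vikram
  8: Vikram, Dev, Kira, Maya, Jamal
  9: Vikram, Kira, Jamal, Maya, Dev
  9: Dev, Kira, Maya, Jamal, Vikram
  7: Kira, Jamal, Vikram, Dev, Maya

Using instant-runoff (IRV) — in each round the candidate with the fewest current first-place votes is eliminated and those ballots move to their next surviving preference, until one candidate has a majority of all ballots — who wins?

Round 1: Vikram 17, Dev 9, Kira 13, Jamal 8, Maya 14. Jamal eliminated.
Round 2: Vikram 17, Dev 9, Kira 13, Maya 22. Dev eliminated.
Round 3: Vikram 17, Kira 22, Maya 22. Vikram eliminated.
Round 4: Kira 39, Maya 22. Kira has a majority (≥31).

Kira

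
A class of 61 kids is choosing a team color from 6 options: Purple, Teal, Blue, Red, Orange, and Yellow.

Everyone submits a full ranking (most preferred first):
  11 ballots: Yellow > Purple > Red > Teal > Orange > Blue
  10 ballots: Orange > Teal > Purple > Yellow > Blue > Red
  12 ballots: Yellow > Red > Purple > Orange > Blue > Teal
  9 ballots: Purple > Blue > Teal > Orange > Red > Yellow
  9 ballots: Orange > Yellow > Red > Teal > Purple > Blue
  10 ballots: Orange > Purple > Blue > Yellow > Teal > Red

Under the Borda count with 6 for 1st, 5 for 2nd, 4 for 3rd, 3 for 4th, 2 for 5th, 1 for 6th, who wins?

Purple: 11×5 + 10×4 + 12×4 + 9×6 + 9×2 + 10×5 = 265
Teal: 11×3 + 10×5 + 12×1 + 9×4 + 9×3 + 10×2 = 178
Blue: 11×1 + 10×2 + 12×2 + 9×5 + 9×1 + 10×4 = 149
Red: 11×4 + 10×1 + 12×5 + 9×2 + 9×4 + 10×1 = 178
Orange: 11×2 + 10×6 + 12×3 + 9×3 + 9×6 + 10×6 = 259
Yellow: 11×6 + 10×3 + 12×6 + 9×1 + 9×5 + 10×3 = 252

Purple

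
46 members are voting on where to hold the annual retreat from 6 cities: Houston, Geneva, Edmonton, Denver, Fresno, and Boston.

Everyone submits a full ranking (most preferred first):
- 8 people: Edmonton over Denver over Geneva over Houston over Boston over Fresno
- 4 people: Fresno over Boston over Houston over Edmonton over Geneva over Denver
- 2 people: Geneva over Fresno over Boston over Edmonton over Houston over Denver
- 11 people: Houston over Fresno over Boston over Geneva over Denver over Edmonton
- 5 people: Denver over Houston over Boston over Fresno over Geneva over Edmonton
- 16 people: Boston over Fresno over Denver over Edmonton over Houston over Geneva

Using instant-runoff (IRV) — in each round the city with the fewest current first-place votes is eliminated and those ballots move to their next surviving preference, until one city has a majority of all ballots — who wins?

Houston

Round 1: Houston 11, Geneva 2, Edmonton 8, Denver 5, Fresno 4, Boston 16. Geneva eliminated.
Round 2: Houston 11, Edmonton 8, Denver 5, Fresno 6, Boston 16. Denver eliminated.
Round 3: Houston 16, Edmonton 8, Fresno 6, Boston 16. Fresno eliminated.
Round 4: Houston 16, Edmonton 8, Boston 22. Edmonton eliminated.
Round 5: Houston 24, Boston 22. Houston has a majority (≥24).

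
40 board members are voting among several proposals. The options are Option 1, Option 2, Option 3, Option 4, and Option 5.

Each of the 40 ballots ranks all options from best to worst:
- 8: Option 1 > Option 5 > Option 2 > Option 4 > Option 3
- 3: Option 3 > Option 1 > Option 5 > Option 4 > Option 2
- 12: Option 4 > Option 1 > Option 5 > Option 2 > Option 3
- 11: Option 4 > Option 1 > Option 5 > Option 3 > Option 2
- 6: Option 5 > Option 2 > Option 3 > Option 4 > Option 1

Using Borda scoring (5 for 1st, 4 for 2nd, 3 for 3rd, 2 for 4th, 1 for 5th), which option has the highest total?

Option 1

Option 1: 8×5 + 3×4 + 12×4 + 11×4 + 6×1 = 150
Option 2: 8×3 + 3×1 + 12×2 + 11×1 + 6×4 = 86
Option 3: 8×1 + 3×5 + 12×1 + 11×2 + 6×3 = 75
Option 4: 8×2 + 3×2 + 12×5 + 11×5 + 6×2 = 149
Option 5: 8×4 + 3×3 + 12×3 + 11×3 + 6×5 = 140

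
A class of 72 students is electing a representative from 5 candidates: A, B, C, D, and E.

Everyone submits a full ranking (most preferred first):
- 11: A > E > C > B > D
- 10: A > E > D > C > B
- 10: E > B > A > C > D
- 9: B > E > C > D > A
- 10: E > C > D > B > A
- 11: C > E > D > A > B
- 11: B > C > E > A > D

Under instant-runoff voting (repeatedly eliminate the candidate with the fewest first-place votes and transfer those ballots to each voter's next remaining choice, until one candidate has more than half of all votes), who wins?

E

Round 1: A 21, B 20, C 11, D 0, E 20. D eliminated.
Round 2: A 21, B 20, C 11, E 20. C eliminated.
Round 3: A 21, B 20, E 31. B eliminated.
Round 4: A 21, E 51. E has a majority (≥37).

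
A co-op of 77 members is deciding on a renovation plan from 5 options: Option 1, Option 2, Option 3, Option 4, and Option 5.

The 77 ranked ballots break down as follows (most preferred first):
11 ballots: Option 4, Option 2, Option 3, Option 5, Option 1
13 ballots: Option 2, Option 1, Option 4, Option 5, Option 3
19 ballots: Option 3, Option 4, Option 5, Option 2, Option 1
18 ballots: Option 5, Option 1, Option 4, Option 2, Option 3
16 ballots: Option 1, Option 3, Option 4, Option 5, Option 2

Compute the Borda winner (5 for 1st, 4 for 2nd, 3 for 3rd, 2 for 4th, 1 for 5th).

Option 4

Option 1: 11×1 + 13×4 + 19×1 + 18×4 + 16×5 = 234
Option 2: 11×4 + 13×5 + 19×2 + 18×2 + 16×1 = 199
Option 3: 11×3 + 13×1 + 19×5 + 18×1 + 16×4 = 223
Option 4: 11×5 + 13×3 + 19×4 + 18×3 + 16×3 = 272
Option 5: 11×2 + 13×2 + 19×3 + 18×5 + 16×2 = 227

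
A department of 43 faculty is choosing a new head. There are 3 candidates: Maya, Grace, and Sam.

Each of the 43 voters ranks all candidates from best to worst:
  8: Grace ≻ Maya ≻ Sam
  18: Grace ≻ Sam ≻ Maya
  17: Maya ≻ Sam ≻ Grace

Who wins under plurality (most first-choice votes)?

First-place votes: Maya 17, Grace 26, Sam 0.

Grace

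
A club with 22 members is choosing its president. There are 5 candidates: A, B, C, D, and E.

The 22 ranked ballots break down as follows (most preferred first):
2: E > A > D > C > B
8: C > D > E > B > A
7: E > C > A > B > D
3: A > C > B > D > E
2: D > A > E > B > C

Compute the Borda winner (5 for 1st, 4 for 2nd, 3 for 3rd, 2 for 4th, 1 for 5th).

A: 2×4 + 8×1 + 7×3 + 3×5 + 2×4 = 60
B: 2×1 + 8×2 + 7×2 + 3×3 + 2×2 = 45
C: 2×2 + 8×5 + 7×4 + 3×4 + 2×1 = 86
D: 2×3 + 8×4 + 7×1 + 3×2 + 2×5 = 61
E: 2×5 + 8×3 + 7×5 + 3×1 + 2×3 = 78

C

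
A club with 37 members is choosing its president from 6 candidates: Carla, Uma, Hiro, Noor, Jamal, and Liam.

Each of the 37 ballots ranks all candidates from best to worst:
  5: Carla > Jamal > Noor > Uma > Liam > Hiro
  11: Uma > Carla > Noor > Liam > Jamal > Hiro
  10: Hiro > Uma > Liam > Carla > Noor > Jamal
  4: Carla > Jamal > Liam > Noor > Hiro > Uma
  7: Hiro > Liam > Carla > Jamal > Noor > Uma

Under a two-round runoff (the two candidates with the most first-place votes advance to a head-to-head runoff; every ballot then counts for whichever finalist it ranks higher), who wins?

Hiro

Round 1 first-place votes: Carla 9, Uma 11, Hiro 17, Noor 0, Jamal 0, Liam 0. Hiro and Uma advance.
Runoff: Hiro is ranked above Uma on 21 ballots, Uma above Hiro on 16.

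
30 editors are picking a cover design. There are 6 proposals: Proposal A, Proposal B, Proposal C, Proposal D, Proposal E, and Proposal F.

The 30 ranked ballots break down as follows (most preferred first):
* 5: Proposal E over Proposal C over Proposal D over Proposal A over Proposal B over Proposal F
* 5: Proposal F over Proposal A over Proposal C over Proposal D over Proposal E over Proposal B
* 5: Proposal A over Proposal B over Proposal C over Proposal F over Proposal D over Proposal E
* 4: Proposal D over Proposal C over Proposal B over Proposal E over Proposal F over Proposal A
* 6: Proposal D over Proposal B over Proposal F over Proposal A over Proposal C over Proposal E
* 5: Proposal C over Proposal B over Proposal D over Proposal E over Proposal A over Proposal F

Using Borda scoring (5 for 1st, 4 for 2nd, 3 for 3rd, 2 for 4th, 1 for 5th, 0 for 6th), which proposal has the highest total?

Proposal C

Proposal A: 5×2 + 5×4 + 5×5 + 4×0 + 6×2 + 5×1 = 72
Proposal B: 5×1 + 5×0 + 5×4 + 4×3 + 6×4 + 5×4 = 81
Proposal C: 5×4 + 5×3 + 5×3 + 4×4 + 6×1 + 5×5 = 97
Proposal D: 5×3 + 5×2 + 5×1 + 4×5 + 6×5 + 5×3 = 95
Proposal E: 5×5 + 5×1 + 5×0 + 4×2 + 6×0 + 5×2 = 48
Proposal F: 5×0 + 5×5 + 5×2 + 4×1 + 6×3 + 5×0 = 57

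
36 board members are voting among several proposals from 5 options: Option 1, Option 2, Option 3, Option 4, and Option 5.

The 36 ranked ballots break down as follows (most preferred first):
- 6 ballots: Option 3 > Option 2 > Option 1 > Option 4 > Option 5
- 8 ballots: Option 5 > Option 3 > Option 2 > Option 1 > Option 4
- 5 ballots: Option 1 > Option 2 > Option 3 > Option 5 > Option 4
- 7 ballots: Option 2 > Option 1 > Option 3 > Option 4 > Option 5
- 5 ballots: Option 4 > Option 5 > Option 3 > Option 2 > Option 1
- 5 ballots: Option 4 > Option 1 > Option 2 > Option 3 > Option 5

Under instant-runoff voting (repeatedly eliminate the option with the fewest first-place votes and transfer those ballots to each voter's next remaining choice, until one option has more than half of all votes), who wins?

Round 1: Option 1 5, Option 2 7, Option 3 6, Option 4 10, Option 5 8. Option 1 eliminated.
Round 2: Option 2 12, Option 3 6, Option 4 10, Option 5 8. Option 3 eliminated.
Round 3: Option 2 18, Option 4 10, Option 5 8. Option 5 eliminated.
Round 4: Option 2 26, Option 4 10. Option 2 has a majority (≥19).

Option 2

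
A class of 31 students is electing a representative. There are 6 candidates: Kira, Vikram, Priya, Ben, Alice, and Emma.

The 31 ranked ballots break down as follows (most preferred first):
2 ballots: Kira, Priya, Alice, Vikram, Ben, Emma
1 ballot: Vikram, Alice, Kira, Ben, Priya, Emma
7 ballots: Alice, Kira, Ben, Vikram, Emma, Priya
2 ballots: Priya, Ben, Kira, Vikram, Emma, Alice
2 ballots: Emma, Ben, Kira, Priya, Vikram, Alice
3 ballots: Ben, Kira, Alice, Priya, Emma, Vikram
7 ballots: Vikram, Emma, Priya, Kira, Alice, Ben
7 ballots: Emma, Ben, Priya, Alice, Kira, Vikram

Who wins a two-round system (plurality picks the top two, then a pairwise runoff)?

Vikram

Round 1 first-place votes: Kira 2, Vikram 8, Priya 2, Ben 3, Alice 7, Emma 9. Emma and Vikram advance.
Runoff: Emma is ranked above Vikram on 12 ballots, Vikram above Emma on 19.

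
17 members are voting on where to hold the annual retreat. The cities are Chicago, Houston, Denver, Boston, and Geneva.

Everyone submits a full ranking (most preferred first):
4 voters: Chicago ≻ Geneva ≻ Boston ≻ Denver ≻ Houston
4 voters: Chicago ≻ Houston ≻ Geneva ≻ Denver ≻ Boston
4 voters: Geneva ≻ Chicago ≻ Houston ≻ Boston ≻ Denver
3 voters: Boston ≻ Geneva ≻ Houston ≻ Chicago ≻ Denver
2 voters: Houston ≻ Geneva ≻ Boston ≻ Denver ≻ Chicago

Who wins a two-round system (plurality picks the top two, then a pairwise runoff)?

Geneva

Round 1 first-place votes: Chicago 8, Houston 2, Denver 0, Boston 3, Geneva 4. Chicago and Geneva advance.
Runoff: Chicago is ranked above Geneva on 8 ballots, Geneva above Chicago on 9.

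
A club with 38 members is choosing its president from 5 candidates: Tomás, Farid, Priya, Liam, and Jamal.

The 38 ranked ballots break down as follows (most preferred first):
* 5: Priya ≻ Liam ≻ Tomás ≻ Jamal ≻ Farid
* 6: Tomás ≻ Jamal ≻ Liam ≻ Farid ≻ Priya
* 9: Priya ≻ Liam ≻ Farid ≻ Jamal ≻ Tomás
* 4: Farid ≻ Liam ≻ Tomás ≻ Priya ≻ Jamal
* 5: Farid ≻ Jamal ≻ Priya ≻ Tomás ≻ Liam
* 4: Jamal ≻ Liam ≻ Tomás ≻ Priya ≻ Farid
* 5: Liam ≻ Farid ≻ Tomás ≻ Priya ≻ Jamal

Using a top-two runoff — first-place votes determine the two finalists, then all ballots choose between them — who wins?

Farid

Round 1 first-place votes: Tomás 6, Farid 9, Priya 14, Liam 5, Jamal 4. Priya and Farid advance.
Runoff: Priya is ranked above Farid on 18 ballots, Farid above Priya on 20.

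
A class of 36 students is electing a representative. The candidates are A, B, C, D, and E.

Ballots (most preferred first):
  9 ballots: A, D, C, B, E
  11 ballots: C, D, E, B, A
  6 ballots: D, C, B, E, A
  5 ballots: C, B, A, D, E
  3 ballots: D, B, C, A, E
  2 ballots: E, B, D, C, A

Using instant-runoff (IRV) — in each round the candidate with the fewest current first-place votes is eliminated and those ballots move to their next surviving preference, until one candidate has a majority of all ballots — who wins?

Round 1: A 9, B 0, C 16, D 9, E 2. B eliminated.
Round 2: A 9, C 16, D 9, E 2. E eliminated.
Round 3: A 9, C 16, D 11. A eliminated.
Round 4: C 16, D 20. D has a majority (≥19).

D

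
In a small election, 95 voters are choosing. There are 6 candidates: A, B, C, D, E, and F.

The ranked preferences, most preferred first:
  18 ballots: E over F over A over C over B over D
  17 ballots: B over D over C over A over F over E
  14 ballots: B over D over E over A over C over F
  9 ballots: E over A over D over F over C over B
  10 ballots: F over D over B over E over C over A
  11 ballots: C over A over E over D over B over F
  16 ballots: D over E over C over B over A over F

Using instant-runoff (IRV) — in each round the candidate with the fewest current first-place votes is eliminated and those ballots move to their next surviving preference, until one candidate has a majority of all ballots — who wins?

Round 1: A 0, B 31, C 11, D 16, E 27, F 10. A eliminated.
Round 2: B 31, C 11, D 16, E 27, F 10. F eliminated.
Round 3: B 31, C 11, D 26, E 27. C eliminated.
Round 4: B 31, D 26, E 38. D eliminated.
Round 5: B 41, E 54. E has a majority (≥48).

E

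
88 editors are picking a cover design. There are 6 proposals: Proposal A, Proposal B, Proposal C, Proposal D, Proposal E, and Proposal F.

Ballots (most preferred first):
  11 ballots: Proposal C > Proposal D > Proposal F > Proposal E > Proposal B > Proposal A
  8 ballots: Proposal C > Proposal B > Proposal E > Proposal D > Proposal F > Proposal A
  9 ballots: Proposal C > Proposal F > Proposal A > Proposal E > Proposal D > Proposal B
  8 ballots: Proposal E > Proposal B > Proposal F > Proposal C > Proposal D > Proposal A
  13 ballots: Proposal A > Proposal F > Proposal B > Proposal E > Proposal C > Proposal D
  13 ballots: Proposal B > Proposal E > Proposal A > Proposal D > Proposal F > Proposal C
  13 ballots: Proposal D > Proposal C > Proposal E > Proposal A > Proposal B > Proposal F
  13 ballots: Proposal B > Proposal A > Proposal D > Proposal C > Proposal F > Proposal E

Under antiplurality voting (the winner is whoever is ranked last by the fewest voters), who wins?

Last-place votes: Proposal A 27, Proposal B 9, Proposal C 13, Proposal D 13, Proposal E 13, Proposal F 13.

Proposal B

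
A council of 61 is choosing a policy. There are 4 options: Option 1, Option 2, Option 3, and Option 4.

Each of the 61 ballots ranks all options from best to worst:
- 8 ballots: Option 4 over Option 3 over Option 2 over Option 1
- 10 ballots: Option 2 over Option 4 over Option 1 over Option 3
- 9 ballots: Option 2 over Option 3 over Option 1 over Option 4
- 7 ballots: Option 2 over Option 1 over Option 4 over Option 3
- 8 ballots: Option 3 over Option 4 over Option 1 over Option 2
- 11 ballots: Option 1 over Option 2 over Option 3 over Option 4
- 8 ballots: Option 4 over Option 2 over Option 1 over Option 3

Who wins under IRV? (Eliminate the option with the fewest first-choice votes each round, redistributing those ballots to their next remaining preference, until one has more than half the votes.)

Round 1: Option 1 11, Option 2 26, Option 3 8, Option 4 16. Option 3 eliminated.
Round 2: Option 1 11, Option 2 26, Option 4 24. Option 1 eliminated.
Round 3: Option 2 37, Option 4 24. Option 2 has a majority (≥31).

Option 2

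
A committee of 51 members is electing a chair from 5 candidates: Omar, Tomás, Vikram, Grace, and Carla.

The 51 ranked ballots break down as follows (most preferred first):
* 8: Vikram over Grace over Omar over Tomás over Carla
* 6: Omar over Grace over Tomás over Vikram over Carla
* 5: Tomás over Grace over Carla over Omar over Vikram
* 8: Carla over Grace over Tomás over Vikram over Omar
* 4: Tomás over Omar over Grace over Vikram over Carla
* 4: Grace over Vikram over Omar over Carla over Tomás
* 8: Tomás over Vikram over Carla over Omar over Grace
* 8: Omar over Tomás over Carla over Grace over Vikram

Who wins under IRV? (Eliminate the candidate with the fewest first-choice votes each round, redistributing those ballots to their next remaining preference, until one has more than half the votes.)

Round 1: Omar 14, Tomás 17, Vikram 8, Grace 4, Carla 8. Grace eliminated.
Round 2: Omar 14, Tomás 17, Vikram 12, Carla 8. Carla eliminated.
Round 3: Omar 14, Tomás 25, Vikram 12. Vikram eliminated.
Round 4: Omar 26, Tomás 25. Omar has a majority (≥26).

Omar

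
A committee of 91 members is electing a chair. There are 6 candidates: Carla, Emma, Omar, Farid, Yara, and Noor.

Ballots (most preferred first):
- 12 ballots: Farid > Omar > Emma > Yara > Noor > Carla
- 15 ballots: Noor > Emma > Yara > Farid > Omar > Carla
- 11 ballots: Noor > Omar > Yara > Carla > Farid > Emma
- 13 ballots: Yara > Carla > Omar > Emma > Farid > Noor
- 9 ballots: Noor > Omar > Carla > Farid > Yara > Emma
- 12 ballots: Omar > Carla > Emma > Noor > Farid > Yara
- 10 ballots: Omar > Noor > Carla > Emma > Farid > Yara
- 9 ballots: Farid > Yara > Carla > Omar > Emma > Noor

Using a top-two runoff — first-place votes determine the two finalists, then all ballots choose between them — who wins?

Round 1 first-place votes: Carla 0, Emma 0, Omar 22, Farid 21, Yara 13, Noor 35. Noor and Omar advance.
Runoff: Noor is ranked above Omar on 35 ballots, Omar above Noor on 56.

Omar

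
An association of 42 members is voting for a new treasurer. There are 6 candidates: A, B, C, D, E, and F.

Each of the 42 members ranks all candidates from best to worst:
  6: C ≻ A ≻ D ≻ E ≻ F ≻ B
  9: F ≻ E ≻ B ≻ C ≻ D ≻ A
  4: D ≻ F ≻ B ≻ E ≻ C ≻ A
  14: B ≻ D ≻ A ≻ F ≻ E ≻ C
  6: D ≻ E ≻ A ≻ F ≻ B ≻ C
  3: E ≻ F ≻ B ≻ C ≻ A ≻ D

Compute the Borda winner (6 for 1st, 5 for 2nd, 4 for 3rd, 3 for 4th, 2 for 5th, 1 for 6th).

A: 6×5 + 9×1 + 4×1 + 14×4 + 6×4 + 3×2 = 129
B: 6×1 + 9×4 + 4×4 + 14×6 + 6×2 + 3×4 = 166
C: 6×6 + 9×3 + 4×2 + 14×1 + 6×1 + 3×3 = 100
D: 6×4 + 9×2 + 4×6 + 14×5 + 6×6 + 3×1 = 175
E: 6×3 + 9×5 + 4×3 + 14×2 + 6×5 + 3×6 = 151
F: 6×2 + 9×6 + 4×5 + 14×3 + 6×3 + 3×5 = 161

D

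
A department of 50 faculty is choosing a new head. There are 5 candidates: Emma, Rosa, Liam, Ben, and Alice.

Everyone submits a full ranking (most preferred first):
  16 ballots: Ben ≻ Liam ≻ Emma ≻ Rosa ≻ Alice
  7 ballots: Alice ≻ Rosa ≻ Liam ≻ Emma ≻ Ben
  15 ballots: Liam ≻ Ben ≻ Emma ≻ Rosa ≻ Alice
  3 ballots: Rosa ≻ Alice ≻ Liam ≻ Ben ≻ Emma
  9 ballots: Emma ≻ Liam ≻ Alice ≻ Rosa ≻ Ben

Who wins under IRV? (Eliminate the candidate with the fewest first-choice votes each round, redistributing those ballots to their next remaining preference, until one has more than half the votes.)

Liam

Round 1: Emma 9, Rosa 3, Liam 15, Ben 16, Alice 7. Rosa eliminated.
Round 2: Emma 9, Liam 15, Ben 16, Alice 10. Emma eliminated.
Round 3: Liam 24, Ben 16, Alice 10. Alice eliminated.
Round 4: Liam 34, Ben 16. Liam has a majority (≥26).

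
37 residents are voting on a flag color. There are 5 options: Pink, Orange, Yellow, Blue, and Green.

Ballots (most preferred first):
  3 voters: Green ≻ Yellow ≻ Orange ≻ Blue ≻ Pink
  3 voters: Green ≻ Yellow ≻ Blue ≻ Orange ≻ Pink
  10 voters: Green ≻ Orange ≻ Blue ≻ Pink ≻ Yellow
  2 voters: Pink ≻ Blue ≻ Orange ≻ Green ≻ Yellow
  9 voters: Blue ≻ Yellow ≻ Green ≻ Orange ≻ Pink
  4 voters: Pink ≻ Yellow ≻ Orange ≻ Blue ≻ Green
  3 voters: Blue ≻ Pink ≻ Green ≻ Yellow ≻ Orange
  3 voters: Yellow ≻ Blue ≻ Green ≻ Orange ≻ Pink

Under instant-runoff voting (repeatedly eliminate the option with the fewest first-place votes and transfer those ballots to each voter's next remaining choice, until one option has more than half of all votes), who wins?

Blue

Round 1: Pink 6, Orange 0, Yellow 3, Blue 12, Green 16. Orange eliminated.
Round 2: Pink 6, Yellow 3, Blue 12, Green 16. Yellow eliminated.
Round 3: Pink 6, Blue 15, Green 16. Pink eliminated.
Round 4: Blue 21, Green 16. Blue has a majority (≥19).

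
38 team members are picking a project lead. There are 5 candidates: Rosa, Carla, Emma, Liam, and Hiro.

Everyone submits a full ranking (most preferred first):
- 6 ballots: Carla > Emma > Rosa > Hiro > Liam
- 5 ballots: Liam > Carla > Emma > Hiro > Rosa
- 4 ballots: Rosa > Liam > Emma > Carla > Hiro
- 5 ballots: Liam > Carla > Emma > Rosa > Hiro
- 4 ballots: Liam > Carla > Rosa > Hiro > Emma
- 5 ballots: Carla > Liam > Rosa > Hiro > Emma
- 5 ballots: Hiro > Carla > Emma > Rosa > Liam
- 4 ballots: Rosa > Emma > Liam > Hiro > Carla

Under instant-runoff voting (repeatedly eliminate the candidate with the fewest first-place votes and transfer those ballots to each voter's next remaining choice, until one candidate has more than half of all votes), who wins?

Liam

Round 1: Rosa 8, Carla 11, Emma 0, Liam 14, Hiro 5. Emma eliminated.
Round 2: Rosa 8, Carla 11, Liam 14, Hiro 5. Hiro eliminated.
Round 3: Rosa 8, Carla 16, Liam 14. Rosa eliminated.
Round 4: Carla 16, Liam 22. Liam has a majority (≥20).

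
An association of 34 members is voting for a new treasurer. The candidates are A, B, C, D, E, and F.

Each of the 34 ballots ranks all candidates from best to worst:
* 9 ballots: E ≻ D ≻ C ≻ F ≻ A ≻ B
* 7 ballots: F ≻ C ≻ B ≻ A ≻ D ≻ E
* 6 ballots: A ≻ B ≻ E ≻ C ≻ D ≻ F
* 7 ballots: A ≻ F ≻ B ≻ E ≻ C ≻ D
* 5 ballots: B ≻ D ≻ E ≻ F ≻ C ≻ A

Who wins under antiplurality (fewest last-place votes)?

Last-place votes: A 5, B 9, C 0, D 7, E 7, F 6.

C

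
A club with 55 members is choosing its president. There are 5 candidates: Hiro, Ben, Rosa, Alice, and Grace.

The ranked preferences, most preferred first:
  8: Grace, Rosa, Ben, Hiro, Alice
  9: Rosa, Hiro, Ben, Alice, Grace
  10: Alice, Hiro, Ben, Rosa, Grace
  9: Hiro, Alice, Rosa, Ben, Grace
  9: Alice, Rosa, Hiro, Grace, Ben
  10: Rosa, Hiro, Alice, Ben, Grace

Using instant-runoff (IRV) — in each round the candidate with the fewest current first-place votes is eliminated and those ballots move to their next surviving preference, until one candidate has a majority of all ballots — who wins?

Round 1: Hiro 9, Ben 0, Rosa 19, Alice 19, Grace 8. Ben eliminated.
Round 2: Hiro 9, Rosa 19, Alice 19, Grace 8. Grace eliminated.
Round 3: Hiro 9, Rosa 27, Alice 19. Hiro eliminated.
Round 4: Rosa 27, Alice 28. Alice has a majority (≥28).

Alice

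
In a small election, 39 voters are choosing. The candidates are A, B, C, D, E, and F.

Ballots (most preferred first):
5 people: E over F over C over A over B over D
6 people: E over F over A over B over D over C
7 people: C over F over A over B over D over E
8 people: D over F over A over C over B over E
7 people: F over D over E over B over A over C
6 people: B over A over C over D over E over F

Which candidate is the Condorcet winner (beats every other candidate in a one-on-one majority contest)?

F

F vs A: 33–6
F vs B: 33–6
F vs C: 26–13
F vs D: 25–14
F vs E: 22–17
F beats every other candidate.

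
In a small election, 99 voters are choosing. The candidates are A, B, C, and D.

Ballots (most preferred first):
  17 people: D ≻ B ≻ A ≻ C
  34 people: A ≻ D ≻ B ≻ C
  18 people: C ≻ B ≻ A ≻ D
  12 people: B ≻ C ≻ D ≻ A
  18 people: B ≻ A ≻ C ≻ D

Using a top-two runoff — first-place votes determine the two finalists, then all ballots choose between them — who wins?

B

Round 1 first-place votes: A 34, B 30, C 18, D 17. A and B advance.
Runoff: A is ranked above B on 34 ballots, B above A on 65.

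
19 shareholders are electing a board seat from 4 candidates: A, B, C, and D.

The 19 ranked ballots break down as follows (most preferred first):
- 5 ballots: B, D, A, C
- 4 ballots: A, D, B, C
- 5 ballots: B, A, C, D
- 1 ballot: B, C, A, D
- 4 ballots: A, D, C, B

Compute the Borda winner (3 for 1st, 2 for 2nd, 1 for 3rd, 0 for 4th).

A: 5×1 + 4×3 + 5×2 + 1×1 + 4×3 = 40
B: 5×3 + 4×1 + 5×3 + 1×3 + 4×0 = 37
C: 5×0 + 4×0 + 5×1 + 1×2 + 4×1 = 11
D: 5×2 + 4×2 + 5×0 + 1×0 + 4×2 = 26

A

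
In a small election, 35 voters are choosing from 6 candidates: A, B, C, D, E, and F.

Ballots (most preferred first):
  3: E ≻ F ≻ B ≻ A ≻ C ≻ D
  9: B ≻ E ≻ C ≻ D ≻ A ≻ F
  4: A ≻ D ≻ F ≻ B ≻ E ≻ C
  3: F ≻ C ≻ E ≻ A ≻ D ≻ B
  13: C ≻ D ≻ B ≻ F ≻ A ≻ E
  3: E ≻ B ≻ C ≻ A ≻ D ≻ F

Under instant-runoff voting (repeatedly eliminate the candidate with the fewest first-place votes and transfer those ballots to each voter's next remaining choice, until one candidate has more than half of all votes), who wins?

B

Round 1: A 4, B 9, C 13, D 0, E 6, F 3. D eliminated.
Round 2: A 4, B 9, C 13, E 6, F 3. F eliminated.
Round 3: A 4, B 9, C 16, E 6. A eliminated.
Round 4: B 13, C 16, E 6. E eliminated.
Round 5: B 19, C 16. B has a majority (≥18).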